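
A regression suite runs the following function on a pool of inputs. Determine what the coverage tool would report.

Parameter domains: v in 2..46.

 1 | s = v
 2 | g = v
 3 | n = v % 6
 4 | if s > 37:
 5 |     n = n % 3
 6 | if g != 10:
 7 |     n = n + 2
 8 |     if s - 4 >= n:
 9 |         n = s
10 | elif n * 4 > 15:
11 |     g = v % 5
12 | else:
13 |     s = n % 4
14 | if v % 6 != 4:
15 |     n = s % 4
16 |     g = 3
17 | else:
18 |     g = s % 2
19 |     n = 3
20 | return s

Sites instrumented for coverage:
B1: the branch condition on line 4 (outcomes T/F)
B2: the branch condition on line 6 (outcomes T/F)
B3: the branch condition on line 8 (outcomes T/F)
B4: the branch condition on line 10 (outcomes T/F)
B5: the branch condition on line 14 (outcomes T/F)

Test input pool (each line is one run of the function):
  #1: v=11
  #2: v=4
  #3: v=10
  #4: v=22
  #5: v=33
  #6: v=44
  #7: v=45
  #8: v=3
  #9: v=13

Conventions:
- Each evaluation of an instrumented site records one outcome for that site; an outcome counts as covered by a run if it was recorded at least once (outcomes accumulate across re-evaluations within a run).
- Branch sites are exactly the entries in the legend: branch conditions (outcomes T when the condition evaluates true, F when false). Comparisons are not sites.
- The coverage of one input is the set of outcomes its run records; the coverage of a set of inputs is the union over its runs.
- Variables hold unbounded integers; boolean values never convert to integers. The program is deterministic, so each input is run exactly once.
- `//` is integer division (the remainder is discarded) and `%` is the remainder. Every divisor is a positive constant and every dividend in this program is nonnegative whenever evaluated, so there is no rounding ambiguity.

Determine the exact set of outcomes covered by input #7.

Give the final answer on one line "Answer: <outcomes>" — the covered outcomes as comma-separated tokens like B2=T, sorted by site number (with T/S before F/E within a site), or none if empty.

Tracing the run of input #7 (v=45):
  B1->T, B2->T, B3->T, B5->T
distinct outcomes covered: B1=T, B2=T, B3=T, B5=T

Answer: B1=T, B2=T, B3=T, B5=T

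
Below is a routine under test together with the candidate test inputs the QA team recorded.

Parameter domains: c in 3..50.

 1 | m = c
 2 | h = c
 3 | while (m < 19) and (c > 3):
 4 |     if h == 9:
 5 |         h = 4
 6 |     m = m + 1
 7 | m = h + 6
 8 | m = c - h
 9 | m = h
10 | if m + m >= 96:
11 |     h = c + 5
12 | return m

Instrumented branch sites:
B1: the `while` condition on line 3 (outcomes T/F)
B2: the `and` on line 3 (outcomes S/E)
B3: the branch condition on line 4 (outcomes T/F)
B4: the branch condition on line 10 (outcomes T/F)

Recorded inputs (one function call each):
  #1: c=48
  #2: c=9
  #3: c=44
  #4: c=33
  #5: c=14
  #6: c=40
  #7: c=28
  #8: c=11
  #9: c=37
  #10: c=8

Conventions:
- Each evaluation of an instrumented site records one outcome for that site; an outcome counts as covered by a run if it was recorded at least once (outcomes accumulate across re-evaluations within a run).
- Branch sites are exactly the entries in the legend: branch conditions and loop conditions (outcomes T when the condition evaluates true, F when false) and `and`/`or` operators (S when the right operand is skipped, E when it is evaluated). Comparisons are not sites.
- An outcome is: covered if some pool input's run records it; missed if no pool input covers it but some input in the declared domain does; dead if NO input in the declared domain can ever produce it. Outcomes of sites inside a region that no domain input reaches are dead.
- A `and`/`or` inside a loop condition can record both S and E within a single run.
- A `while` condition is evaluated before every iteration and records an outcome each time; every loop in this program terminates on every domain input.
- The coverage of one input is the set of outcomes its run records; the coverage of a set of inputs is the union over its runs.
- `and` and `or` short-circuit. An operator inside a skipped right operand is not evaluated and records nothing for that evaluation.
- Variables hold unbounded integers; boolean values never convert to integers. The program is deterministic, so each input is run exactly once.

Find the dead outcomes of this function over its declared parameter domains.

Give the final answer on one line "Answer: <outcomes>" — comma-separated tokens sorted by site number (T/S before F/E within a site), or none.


running all 48 domain inputs and tallying outcomes:
  reachable outcomes have witnesses, e.g. B1=T (e.g. c=4), B1=F (e.g. c=3), B2=S (e.g. c=4), B2=E (e.g. c=3)
Answer: none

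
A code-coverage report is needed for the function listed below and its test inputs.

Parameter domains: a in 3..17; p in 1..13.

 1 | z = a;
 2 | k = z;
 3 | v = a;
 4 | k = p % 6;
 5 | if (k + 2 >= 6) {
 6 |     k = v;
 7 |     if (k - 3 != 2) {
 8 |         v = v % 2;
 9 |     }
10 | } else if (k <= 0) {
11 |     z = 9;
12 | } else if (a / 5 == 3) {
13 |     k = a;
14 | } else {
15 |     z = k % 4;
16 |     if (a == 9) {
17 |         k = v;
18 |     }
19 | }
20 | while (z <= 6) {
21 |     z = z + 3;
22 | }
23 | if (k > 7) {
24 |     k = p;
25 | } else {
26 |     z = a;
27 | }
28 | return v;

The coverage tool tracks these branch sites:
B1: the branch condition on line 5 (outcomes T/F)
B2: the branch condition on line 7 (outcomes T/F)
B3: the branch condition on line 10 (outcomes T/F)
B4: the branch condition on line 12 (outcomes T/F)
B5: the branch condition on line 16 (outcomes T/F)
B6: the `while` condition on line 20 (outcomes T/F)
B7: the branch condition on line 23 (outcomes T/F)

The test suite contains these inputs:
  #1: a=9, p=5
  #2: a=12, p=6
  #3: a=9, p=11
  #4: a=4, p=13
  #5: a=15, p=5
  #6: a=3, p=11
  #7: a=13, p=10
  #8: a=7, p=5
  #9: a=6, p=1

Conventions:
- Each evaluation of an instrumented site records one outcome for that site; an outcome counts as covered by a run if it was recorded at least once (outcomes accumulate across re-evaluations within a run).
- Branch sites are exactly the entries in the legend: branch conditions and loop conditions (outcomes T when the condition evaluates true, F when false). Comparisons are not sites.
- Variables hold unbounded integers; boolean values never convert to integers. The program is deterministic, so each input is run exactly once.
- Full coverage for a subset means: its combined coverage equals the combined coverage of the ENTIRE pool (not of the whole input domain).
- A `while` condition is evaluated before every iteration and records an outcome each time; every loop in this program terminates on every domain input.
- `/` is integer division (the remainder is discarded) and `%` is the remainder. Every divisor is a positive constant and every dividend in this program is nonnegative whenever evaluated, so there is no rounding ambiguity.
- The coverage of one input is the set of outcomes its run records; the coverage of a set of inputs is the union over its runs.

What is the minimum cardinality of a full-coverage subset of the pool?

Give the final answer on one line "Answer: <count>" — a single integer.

#1 (a=9, p=5) -> covered: B1=T, B2=T, B6=F, B7=T
#2 (a=12, p=6) -> covered: B1=F, B3=T, B6=F, B7=F
#3 (a=9, p=11) -> covered: B1=T, B2=T, B6=F, B7=T
#4 (a=4, p=13) -> covered: B1=F, B3=F, B4=F, B5=F, B6=T, B6=F, B7=F
#5 (a=15, p=5) -> covered: B1=T, B2=T, B6=F, B7=T
#6 (a=3, p=11) -> covered: B1=T, B2=T, B6=T, B6=F, B7=F
#7 (a=13, p=10) -> covered: B1=T, B2=T, B6=F, B7=T
#8 (a=7, p=5) -> covered: B1=T, B2=T, B6=F, B7=F
#9 (a=6, p=1) -> covered: B1=F, B3=F, B4=F, B5=F, B6=T, B6=F, B7=F
union over all inputs: B1=T, B1=F, B2=T, B3=T, B3=F, B4=F, B5=F, B6=T, B6=F, B7=T, B7=F (11 outcomes)
no size-1 subset reaches all 11 outcomes (best union: 7/11)
no size-2 subset reaches all 11 outcomes (best union: 10/11)
inputs {1, 2, 4} (size 3) cover everything; no size-3 subset with a lexicographically smaller index list covers all 11

Answer: 3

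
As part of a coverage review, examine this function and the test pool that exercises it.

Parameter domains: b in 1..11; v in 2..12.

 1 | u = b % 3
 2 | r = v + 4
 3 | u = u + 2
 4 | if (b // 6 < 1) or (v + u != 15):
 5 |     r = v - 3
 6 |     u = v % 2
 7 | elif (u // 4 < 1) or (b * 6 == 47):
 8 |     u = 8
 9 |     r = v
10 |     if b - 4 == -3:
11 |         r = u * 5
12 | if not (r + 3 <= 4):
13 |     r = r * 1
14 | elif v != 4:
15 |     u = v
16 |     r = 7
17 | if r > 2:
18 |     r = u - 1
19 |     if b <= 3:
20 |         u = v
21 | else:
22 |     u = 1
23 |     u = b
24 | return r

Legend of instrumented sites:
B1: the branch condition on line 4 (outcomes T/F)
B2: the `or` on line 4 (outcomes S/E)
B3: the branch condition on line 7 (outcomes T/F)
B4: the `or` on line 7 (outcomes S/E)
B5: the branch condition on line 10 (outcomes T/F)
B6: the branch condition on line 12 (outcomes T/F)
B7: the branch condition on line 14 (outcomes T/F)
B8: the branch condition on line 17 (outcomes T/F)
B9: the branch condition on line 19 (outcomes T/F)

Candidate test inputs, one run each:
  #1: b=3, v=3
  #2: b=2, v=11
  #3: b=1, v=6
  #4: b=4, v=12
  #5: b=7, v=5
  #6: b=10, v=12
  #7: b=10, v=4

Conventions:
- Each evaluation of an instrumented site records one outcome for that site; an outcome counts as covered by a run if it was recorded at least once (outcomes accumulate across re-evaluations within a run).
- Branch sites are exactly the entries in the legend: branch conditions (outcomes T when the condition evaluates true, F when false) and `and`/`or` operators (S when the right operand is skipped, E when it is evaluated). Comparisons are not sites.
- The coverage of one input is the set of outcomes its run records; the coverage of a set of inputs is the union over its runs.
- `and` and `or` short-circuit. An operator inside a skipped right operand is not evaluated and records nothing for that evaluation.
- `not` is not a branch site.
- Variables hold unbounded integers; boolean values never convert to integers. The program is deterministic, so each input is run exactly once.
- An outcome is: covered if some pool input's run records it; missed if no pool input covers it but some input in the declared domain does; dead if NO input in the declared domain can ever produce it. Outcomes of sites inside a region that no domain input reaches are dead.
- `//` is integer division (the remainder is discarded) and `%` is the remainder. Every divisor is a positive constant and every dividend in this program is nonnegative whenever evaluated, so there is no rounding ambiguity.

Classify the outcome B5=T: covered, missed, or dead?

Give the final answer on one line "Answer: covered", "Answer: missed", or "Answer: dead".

no pool input records B5=T
checking all 121 inputs in the declared domain: B5=T is never recorded -> dead

Answer: dead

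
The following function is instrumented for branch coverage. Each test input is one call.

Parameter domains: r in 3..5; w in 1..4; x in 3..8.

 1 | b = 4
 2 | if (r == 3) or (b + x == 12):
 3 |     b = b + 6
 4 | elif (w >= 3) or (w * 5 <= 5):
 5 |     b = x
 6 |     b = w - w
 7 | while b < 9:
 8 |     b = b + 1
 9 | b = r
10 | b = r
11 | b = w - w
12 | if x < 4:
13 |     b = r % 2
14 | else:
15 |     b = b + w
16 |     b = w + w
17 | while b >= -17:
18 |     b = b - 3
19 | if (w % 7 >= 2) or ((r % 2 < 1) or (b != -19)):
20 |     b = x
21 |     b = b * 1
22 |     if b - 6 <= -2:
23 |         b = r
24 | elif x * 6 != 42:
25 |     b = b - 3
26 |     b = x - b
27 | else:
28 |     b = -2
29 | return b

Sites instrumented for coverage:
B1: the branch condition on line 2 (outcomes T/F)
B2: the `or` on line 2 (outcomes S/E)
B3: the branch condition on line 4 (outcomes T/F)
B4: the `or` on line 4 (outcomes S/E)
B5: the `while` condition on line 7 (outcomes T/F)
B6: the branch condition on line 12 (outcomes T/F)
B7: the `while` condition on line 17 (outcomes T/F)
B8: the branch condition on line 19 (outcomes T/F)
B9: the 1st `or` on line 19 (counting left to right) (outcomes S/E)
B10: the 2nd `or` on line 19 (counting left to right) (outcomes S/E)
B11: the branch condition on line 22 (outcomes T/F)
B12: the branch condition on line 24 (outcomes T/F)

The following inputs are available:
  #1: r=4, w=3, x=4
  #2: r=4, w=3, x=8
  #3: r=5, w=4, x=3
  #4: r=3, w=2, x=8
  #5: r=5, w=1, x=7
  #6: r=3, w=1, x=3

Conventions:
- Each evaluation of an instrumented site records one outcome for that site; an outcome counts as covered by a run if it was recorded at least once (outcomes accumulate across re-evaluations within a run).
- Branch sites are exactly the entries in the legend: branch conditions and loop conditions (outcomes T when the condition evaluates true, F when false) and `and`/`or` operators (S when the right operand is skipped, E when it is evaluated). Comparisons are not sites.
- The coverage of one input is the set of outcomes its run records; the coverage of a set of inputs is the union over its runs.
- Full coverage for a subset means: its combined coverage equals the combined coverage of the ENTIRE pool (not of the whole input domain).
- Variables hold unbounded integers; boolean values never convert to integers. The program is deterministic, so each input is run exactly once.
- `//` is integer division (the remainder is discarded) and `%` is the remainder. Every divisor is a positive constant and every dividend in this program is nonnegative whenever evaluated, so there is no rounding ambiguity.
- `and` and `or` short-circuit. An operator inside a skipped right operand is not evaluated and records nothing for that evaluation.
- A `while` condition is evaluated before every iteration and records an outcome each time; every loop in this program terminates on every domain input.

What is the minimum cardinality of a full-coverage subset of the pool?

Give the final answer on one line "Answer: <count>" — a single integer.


test 1 (r=4, w=3, x=4) fires B2->E, B1->F, B4->S, B3->T, B5->T, B5->T, B5->T, B5->T, B5->T, B5->T, B5->T, B5->T, B5->T, B5->F, ...; hits B1=F, B2=E, B3=T, B4=S, B5=T, B5=F, B6=F, B7=T, B7=F, B8=T, B9=S, B11=T
test 2 (r=4, w=3, x=8) fires B2->E, B1->T, B5->F, B6->F, B7->T, B7->T, B7->T, B7->T, B7->T, B7->T, B7->T, B7->T, B7->F, B9->S, ...; hits B1=T, B2=E, B5=F, B6=F, B7=T, B7=F, B8=T, B9=S, B11=F
test 3 (r=5, w=4, x=3) fires B2->E, B1->F, B4->S, B3->T, B5->T, B5->T, B5->T, B5->T, B5->T, B5->T, B5->T, B5->T, B5->T, B5->F, ...; hits B1=F, B2=E, B3=T, B4=S, B5=T, B5=F, B6=T, B7=T, B7=F, B8=T, B9=S, B11=T
test 4 (r=3, w=2, x=8) fires B2->S, B1->T, B5->F, B6->F, B7->T, B7->T, B7->T, B7->T, B7->T, B7->T, B7->T, B7->T, B7->F, B9->S, ...; hits B1=T, B2=S, B5=F, B6=F, B7=T, B7=F, B8=T, B9=S, B11=F
test 5 (r=5, w=1, x=7) fires B2->E, B1->F, B4->E, B3->T, B5->T, B5->T, B5->T, B5->T, B5->T, B5->T, B5->T, B5->T, B5->T, B5->F, ...; hits B1=F, B2=E, B3=T, B4=E, B5=T, B5=F, B6=F, B7=T, B7=F, B8=F, B9=E, B10=E, B12=F
test 6 (r=3, w=1, x=3) fires B2->S, B1->T, B5->F, B6->T, B7->T, B7->T, B7->T, B7->T, B7->T, B7->T, B7->T, B7->F, B9->E, B10->E, ...; hits B1=T, B2=S, B5=F, B6=T, B7=T, B7=F, B8=T, B9=E, B10=E, B11=T
union over all inputs: B1=T, B1=F, B2=S, B2=E, B3=T, B4=S, B4=E, B5=T, B5=F, B6=T, B6=F, B7=T, B7=F, B8=T, B8=F, B9=S, B9=E, B10=E, B11=T, B11=F, B12=F (21 outcomes)
every size-1 subset falls short of the 21 outcomes (best: 13/21)
every size-2 subset falls short of the 21 outcomes (best: 18/21)
inputs {3, 4, 5} (size 3) cover everything; no size-3 subset with a lexicographically smaller index list covers all 21
Answer: 3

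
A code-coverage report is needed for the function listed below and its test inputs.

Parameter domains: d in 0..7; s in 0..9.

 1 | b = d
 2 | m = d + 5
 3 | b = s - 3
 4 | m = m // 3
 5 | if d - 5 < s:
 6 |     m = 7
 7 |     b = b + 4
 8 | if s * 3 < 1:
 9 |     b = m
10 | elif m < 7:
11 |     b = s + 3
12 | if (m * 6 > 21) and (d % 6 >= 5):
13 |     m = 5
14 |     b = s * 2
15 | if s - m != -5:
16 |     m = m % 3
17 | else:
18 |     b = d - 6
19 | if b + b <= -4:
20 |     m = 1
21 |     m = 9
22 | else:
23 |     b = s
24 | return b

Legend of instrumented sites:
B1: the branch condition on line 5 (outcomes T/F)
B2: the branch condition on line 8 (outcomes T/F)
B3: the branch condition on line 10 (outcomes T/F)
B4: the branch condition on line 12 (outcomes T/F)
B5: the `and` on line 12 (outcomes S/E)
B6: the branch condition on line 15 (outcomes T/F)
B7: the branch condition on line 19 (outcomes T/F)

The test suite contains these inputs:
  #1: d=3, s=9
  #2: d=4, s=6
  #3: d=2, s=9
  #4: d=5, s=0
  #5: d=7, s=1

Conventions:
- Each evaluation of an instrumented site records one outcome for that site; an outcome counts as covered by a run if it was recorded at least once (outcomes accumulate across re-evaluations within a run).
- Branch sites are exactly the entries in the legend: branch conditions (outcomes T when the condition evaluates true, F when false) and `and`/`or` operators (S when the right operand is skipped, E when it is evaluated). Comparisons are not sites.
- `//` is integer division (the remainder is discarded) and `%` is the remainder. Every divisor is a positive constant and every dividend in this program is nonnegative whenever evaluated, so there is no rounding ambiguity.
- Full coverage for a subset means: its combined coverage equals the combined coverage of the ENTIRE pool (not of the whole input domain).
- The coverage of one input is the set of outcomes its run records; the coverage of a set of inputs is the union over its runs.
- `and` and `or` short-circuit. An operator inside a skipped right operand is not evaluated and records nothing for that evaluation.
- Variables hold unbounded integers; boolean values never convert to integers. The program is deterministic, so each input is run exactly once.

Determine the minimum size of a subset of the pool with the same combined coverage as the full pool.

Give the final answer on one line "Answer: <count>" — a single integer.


input #1, d=3, s=9: outcomes B1=T, B2=F, B3=F, B4=F, B5=E, B6=T, B7=F
input #2, d=4, s=6: outcomes B1=T, B2=F, B3=F, B4=F, B5=E, B6=T, B7=F
input #3, d=2, s=9: outcomes B1=T, B2=F, B3=F, B4=F, B5=E, B6=T, B7=F
input #4, d=5, s=0: outcomes B1=F, B2=T, B4=F, B5=S, B6=T, B7=F
input #5, d=7, s=1: outcomes B1=F, B2=F, B3=T, B4=F, B5=E, B6=T, B7=F
together the pool reaches 11 outcomes: B1=T, B1=F, B2=T, B2=F, B3=T, B3=F, B4=F, B5=S, B5=E, B6=T, B7=F
checked all size-1 subsets: none covers 11 outcomes (max 7/11)
checked all size-2 subsets: none covers 11 outcomes (max 10/11)
the canonical winner is {1, 4, 5}: size 3, full 11-outcome coverage, earliest index list among size-3 covers
Answer: 3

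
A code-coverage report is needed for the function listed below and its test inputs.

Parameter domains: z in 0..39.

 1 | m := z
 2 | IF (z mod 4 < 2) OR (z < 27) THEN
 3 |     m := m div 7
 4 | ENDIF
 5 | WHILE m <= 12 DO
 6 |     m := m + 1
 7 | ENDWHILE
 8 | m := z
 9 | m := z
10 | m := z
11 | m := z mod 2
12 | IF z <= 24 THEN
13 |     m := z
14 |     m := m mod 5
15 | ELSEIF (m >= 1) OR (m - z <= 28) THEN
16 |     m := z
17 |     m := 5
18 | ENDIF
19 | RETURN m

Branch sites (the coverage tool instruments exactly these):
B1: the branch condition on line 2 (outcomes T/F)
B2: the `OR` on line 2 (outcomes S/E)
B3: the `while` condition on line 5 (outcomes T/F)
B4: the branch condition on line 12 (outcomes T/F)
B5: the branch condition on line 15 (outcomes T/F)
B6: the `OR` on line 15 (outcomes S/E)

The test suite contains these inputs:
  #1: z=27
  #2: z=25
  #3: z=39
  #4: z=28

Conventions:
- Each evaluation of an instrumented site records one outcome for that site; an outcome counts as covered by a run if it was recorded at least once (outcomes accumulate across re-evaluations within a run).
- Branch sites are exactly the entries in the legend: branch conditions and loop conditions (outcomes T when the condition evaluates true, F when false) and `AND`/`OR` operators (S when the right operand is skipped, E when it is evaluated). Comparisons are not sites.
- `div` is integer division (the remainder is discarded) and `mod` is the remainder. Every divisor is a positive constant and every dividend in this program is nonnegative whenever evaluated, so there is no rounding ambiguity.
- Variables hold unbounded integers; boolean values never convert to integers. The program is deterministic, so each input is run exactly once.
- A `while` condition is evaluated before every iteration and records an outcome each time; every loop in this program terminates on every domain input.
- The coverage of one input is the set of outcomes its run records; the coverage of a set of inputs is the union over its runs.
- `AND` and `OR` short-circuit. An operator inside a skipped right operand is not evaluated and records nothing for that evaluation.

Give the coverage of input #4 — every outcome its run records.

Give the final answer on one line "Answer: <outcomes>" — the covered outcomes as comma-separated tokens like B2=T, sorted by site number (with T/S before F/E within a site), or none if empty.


Tracing the run of input #4 (z=28):
  B2->S, B1->T, B3->T, B3->T, B3->T, B3->T, B3->T, B3->T, B3->T, B3->T
  B3->T, B3->F, B4->F, B6->E, B5->T
deduplicating events, the covered set is: B1=T, B2=S, B3=T, B3=F, B4=F, B5=T, B6=E
Answer: B1=T, B2=S, B3=T, B3=F, B4=F, B5=T, B6=E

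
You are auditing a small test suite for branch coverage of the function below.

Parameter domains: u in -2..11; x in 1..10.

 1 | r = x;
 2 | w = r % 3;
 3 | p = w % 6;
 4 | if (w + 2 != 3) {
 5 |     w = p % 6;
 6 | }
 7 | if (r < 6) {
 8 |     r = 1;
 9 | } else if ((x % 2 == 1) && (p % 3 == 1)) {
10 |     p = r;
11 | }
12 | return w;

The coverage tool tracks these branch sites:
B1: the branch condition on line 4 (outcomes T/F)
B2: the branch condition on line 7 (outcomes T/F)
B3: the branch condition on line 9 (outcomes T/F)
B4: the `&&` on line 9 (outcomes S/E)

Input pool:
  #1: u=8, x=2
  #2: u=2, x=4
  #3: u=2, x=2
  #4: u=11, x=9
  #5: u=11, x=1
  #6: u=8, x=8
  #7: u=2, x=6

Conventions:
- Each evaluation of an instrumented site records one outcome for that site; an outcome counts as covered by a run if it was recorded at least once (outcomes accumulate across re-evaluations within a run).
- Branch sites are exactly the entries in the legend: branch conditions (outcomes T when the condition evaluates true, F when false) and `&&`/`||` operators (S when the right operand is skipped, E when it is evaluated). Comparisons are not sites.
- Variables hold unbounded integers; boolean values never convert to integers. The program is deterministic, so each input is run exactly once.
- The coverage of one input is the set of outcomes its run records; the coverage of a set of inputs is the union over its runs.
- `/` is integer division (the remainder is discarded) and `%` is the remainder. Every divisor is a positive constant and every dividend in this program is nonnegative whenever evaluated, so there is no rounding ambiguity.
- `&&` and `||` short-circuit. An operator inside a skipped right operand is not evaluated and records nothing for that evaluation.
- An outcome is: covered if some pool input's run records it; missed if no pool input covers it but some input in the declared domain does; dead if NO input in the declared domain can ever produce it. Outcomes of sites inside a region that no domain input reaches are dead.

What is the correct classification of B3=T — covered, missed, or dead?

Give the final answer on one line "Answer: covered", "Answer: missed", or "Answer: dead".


no pool input records B3=T
but domain input (u=-2, x=7) does record it -> reachable, so missed
Answer: missed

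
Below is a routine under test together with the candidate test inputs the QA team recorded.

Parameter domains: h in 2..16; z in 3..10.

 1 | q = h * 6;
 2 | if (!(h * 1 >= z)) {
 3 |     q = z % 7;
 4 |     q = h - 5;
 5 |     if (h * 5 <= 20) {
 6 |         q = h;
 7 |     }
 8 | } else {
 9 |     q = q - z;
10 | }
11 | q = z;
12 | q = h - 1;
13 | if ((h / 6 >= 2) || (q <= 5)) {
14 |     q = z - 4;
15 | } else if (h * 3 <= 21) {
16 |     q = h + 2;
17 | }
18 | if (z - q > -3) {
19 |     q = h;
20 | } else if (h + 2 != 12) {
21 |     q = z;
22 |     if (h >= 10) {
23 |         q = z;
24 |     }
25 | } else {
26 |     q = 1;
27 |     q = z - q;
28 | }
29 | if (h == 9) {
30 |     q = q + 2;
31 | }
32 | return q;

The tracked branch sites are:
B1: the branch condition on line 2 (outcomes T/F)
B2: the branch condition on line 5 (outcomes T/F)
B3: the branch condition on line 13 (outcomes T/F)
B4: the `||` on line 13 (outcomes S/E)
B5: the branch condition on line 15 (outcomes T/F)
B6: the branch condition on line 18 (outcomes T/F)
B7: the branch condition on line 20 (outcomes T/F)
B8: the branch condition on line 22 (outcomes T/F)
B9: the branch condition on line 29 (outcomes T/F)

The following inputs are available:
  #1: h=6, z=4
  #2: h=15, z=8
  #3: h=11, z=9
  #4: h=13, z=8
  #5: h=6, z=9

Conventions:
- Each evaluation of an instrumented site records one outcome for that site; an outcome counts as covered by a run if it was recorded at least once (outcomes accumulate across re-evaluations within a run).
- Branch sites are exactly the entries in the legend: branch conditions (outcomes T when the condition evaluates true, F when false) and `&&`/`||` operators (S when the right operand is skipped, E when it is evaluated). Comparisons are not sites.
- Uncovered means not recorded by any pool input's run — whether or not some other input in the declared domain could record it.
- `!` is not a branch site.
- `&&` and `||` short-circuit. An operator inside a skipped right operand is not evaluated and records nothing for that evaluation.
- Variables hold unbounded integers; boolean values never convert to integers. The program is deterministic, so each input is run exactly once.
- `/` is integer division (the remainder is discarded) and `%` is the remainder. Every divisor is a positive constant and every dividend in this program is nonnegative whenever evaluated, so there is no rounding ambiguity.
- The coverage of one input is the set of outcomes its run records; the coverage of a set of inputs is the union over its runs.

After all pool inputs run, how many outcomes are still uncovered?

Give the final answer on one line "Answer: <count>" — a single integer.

#1 (h=6, z=4) -> B1->F, B4->E, B3->T, B6->T, B9->F; covered: B1=F, B3=T, B4=E, B6=T, B9=F
#2 (h=15, z=8) -> B1->F, B4->S, B3->T, B6->T, B9->F; covered: B1=F, B3=T, B4=S, B6=T, B9=F
#3 (h=11, z=9) -> B1->F, B4->E, B3->F, B5->F, B6->T, B9->F; covered: B1=F, B3=F, B4=E, B5=F, B6=T, B9=F
#4 (h=13, z=8) -> B1->F, B4->S, B3->T, B6->T, B9->F; covered: B1=F, B3=T, B4=S, B6=T, B9=F
#5 (h=6, z=9) -> B1->T, B2->F, B4->E, B3->T, B6->T, B9->F; covered: B1=T, B2=F, B3=T, B4=E, B6=T, B9=F
union over the pool: B1=T, B1=F, B2=F, B3=T, B3=F, B4=S, B4=E, B5=F, B6=T, B9=F
uncovered (8 of 18): B2=T, B5=T, B6=F, B7=T, B7=F, B8=T, B8=F, B9=T

Answer: 8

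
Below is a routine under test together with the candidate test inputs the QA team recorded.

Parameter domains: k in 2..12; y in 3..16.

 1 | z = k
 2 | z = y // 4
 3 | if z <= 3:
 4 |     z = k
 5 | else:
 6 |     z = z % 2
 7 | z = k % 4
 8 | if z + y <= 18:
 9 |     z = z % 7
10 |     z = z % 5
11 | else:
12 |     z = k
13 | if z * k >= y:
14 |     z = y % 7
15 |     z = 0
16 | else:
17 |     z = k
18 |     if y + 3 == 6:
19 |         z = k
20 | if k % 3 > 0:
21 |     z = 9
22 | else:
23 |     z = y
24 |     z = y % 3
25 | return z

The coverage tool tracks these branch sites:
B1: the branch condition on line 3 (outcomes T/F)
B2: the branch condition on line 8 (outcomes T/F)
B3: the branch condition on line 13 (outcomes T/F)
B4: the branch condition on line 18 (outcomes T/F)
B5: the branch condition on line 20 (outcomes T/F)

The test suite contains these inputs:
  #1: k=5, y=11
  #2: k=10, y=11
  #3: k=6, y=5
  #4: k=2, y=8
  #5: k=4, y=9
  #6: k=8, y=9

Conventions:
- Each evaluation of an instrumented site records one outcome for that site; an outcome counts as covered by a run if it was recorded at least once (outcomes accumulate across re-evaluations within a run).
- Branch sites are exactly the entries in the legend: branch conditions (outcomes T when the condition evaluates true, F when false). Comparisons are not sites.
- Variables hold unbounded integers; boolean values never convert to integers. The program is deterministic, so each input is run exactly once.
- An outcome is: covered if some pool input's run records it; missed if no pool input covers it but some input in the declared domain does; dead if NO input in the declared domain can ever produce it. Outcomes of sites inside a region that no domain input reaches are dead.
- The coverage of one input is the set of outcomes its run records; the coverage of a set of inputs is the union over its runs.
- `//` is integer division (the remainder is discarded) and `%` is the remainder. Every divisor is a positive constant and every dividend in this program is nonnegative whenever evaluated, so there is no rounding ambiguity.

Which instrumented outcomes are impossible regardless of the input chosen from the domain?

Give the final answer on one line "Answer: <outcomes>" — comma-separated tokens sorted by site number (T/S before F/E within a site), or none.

checking every outcome against all 154 domain inputs:
  reachable outcomes have witnesses, e.g. B1=T (e.g. k=2, y=3), B1=F (e.g. k=2, y=16), B2=T (e.g. k=2, y=3), B2=F (e.g. k=3, y=16)

Answer: none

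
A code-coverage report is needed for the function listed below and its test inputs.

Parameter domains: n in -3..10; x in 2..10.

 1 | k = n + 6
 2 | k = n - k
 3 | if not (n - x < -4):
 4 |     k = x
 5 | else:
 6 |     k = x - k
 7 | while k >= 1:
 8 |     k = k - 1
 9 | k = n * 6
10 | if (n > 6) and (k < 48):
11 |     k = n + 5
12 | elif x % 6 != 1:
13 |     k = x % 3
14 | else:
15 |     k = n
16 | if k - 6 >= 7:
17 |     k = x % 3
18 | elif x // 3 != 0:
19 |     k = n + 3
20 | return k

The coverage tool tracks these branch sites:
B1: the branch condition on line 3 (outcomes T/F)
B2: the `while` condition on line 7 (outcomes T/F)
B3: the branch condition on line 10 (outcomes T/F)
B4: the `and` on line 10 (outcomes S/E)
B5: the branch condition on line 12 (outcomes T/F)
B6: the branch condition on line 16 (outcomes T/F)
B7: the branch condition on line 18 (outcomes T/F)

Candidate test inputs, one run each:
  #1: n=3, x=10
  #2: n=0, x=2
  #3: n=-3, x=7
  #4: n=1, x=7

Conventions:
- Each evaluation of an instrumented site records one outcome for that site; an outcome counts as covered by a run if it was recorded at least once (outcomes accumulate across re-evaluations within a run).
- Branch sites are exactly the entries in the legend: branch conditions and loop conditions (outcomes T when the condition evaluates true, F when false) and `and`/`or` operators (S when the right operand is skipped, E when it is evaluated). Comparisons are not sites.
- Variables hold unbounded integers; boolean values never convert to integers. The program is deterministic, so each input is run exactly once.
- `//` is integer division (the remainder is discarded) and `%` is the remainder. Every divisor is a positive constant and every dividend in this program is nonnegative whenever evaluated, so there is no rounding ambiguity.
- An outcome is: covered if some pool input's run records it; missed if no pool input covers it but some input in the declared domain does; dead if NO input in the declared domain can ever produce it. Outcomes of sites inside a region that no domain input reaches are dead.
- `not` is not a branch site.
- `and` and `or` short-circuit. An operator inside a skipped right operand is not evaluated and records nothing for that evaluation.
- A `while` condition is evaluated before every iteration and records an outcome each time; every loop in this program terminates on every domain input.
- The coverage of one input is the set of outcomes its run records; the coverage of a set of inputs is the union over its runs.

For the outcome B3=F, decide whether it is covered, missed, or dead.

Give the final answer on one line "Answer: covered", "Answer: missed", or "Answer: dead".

B3=F is recorded by pool input(s) 1, 2, 3, 4 -> covered

Answer: covered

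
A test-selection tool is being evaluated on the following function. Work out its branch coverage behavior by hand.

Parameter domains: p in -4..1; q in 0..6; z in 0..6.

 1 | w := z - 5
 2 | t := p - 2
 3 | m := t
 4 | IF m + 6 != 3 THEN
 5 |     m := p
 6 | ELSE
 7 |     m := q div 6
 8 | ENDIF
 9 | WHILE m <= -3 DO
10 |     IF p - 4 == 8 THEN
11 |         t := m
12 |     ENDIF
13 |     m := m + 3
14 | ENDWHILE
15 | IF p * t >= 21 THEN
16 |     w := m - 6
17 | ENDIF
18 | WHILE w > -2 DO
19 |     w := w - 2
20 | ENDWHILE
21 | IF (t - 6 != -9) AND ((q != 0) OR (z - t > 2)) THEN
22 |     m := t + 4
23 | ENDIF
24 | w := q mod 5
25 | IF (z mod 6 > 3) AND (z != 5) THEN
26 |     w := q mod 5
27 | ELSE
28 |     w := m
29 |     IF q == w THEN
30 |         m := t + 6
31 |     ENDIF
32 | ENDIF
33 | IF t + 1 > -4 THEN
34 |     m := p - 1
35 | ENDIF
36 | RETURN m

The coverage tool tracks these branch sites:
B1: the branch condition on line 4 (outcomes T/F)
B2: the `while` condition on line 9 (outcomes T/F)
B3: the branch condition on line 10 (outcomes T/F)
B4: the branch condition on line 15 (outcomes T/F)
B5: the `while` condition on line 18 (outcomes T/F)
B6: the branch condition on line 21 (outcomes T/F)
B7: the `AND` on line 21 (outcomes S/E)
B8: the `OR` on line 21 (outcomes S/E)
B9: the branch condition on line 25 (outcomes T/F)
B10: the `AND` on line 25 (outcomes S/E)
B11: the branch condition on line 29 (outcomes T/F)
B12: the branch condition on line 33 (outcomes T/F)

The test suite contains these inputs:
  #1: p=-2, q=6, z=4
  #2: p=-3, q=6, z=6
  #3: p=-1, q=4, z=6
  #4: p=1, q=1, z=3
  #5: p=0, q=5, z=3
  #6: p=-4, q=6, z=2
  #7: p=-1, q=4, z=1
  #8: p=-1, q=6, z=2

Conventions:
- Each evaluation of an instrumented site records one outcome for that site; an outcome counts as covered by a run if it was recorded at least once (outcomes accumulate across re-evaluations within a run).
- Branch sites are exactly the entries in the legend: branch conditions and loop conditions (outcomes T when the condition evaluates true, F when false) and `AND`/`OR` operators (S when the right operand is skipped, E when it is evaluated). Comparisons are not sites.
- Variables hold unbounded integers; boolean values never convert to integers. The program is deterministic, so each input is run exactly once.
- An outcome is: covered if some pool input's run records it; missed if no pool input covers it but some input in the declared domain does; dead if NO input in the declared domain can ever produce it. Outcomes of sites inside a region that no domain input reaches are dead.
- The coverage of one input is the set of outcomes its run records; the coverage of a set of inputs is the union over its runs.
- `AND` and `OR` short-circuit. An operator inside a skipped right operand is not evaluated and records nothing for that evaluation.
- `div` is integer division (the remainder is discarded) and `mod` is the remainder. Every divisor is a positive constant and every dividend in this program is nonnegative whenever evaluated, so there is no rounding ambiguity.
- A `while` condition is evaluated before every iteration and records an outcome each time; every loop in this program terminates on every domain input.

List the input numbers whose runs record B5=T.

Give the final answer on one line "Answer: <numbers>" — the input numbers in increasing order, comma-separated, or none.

input #1 (p=-2, q=6, z=4): records B5=T
input #2 (p=-3, q=6, z=6): records B5=T
input #3 (p=-1, q=4, z=6): records B5=T
input #4 (p=1, q=1, z=3): does not record B5=T
input #5 (p=0, q=5, z=3): does not record B5=T
input #6 (p=-4, q=6, z=2): does not record B5=T
input #7 (p=-1, q=4, z=1): does not record B5=T
input #8 (p=-1, q=6, z=2): does not record B5=T

Answer: 1, 2, 3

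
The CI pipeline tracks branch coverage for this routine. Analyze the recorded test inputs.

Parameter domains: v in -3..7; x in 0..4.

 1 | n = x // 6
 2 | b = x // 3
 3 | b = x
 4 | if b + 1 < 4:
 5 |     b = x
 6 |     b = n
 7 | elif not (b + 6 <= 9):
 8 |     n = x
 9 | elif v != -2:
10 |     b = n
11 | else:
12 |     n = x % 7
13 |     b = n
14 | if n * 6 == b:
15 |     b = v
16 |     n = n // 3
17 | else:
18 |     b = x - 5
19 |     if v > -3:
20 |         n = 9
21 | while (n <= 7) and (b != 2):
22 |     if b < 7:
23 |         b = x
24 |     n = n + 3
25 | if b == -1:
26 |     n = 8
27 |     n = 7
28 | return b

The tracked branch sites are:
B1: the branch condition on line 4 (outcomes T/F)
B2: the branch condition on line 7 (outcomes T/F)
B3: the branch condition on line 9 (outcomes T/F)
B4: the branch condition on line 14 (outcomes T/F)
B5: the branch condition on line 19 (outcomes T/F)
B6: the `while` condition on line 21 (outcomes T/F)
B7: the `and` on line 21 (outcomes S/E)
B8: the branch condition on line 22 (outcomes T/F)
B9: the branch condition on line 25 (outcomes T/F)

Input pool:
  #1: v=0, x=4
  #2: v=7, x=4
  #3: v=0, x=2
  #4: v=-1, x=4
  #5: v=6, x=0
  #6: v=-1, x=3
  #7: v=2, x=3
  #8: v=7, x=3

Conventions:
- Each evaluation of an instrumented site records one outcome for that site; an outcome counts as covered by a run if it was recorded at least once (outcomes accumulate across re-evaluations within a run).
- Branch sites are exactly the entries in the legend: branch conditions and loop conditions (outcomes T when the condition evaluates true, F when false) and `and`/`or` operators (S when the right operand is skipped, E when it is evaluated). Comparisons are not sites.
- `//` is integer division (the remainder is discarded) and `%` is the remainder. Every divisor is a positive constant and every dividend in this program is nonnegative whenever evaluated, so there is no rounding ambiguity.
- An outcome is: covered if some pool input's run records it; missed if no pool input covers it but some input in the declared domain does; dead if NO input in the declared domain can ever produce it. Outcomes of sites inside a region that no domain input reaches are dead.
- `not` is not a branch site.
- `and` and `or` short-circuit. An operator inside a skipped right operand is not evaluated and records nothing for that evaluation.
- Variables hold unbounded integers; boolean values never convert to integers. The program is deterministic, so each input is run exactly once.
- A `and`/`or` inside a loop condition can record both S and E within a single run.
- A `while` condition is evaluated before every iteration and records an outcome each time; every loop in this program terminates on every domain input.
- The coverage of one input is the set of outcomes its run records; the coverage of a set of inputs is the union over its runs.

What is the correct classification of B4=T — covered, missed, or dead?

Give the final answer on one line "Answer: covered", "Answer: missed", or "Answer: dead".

B4=T is recorded by pool input(s) 3, 5, 6, 7, 8 -> covered

Answer: covered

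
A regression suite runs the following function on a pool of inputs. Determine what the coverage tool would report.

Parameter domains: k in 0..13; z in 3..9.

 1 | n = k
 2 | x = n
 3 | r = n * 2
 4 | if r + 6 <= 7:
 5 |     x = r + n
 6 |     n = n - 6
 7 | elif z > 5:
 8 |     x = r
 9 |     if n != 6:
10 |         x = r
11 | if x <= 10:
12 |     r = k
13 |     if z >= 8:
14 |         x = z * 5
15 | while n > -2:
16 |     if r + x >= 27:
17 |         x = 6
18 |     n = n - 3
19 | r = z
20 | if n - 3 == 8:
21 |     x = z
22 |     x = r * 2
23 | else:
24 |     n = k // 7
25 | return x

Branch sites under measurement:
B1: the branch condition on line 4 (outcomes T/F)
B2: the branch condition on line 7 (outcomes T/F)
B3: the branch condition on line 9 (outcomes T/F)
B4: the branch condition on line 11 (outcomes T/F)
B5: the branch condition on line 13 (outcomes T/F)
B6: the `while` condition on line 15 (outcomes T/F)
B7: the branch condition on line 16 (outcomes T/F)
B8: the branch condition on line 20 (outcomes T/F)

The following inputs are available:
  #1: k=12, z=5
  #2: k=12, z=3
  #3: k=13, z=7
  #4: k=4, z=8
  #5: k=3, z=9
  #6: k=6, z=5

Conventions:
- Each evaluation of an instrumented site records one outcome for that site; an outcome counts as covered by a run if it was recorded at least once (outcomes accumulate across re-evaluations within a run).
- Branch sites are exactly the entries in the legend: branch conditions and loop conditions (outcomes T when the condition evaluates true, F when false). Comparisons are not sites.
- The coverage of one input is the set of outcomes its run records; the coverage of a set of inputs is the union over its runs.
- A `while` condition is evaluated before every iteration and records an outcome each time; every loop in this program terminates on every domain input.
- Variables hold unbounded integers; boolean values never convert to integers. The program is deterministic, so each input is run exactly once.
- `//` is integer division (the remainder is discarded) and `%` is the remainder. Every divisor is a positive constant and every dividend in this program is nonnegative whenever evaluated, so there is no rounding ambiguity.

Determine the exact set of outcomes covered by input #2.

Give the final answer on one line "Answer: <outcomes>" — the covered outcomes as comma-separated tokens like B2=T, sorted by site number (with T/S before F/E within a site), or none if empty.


Tracing the run of input #2 (k=12, z=3):
  B1->F, B2->F, B4->F, B6->T, B7->T, B6->T, B7->T, B6->T, B7->T, B6->T
  B7->T, B6->T, B7->T, B6->F, B8->F
collecting distinct outcomes: B1=F, B2=F, B4=F, B6=T, B6=F, B7=T, B8=F
Answer: B1=F, B2=F, B4=F, B6=T, B6=F, B7=T, B8=F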